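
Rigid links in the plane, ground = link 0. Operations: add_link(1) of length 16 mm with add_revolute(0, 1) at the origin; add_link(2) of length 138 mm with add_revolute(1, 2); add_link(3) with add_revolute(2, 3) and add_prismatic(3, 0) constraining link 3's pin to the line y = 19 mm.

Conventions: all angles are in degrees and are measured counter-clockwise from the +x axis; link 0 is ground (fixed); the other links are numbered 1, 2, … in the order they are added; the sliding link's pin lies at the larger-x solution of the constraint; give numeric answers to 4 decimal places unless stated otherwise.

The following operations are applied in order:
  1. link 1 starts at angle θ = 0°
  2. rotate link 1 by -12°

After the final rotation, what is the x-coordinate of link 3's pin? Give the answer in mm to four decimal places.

geometry: r = 16 mm, L = 138 mm, e = 19 mm; θ starts at 0°
rotate link 1 by -12°: θ ← 0° -12° = -12°
crank pin P = (r cos θ, r sin θ) = (15.650362, -3.326587)
h = r sin θ − e = -3.326587 − 19 = -22.326587
x = r cos θ + √(L² − h²) = 15.650362 + 136.181950 = 151.832312

151.8323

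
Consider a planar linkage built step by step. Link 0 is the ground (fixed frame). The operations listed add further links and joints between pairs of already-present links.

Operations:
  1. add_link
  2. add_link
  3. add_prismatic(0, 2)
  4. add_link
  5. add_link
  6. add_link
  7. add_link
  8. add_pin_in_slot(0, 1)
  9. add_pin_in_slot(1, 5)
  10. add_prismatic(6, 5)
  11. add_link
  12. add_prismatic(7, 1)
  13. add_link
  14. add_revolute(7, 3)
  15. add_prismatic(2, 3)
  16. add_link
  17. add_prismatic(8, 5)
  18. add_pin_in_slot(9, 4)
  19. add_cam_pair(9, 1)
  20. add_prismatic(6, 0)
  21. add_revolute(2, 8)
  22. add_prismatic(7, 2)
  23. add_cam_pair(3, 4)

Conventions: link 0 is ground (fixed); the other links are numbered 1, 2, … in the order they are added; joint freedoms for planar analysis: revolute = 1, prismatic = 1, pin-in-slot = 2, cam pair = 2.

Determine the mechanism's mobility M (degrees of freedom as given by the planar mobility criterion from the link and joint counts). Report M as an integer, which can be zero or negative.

(L,J1,J2)=(1,0,0); link0 fixed
link1: (2,0,0)
link2: (3,0,0)
P 0-2 [J1]: (3,1,0)
link3: (4,1,0)
link4: (5,1,0)
link5: (6,1,0)
link6: (7,1,0)
PS 0-1 [J2]: (7,1,1)
PS 1-5 [J2]: (7,1,2)
P 6-5 [J1]: (7,2,2)
link7: (8,2,2)
P 7-1 [J1]: (8,3,2)
link8: (9,3,2)
R 7-3 [J1]: (9,4,2)
P 2-3 [J1]: (9,5,2)
link9: (10,5,2)
P 8-5 [J1]: (10,6,2)
PS 9-4 [J2]: (10,6,3)
C 9-1 [J2]: (10,6,4)
P 6-0 [J1]: (10,7,4)
R 2-8 [J1]: (10,8,4)
P 7-2 [J1]: (10,9,4)
C 3-4 [J2]: (10,9,5)
Grübler: 3·9 − 2·9 − 5 = 4

M = 4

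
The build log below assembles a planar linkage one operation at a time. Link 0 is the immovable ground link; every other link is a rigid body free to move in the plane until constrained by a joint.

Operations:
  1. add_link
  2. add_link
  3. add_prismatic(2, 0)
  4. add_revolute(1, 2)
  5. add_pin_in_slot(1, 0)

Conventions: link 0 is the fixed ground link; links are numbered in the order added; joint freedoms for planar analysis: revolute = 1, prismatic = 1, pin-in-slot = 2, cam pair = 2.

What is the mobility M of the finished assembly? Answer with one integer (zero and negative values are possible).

L=1 J1=0 J2=0
add link → L=2 J1=0 J2=0
add link → L=3 J1=0 J2=0
P@2,0 dof=1 J1 → L=3 J1=1 J2=0
R@1,2 dof=1 J1 → L=3 J1=2 J2=0
PS@1,0 dof=2 J2 → L=3 J1=2 J2=1
M=3(L−1)−2J1−J2=3·2−2·2−1=1

M = 1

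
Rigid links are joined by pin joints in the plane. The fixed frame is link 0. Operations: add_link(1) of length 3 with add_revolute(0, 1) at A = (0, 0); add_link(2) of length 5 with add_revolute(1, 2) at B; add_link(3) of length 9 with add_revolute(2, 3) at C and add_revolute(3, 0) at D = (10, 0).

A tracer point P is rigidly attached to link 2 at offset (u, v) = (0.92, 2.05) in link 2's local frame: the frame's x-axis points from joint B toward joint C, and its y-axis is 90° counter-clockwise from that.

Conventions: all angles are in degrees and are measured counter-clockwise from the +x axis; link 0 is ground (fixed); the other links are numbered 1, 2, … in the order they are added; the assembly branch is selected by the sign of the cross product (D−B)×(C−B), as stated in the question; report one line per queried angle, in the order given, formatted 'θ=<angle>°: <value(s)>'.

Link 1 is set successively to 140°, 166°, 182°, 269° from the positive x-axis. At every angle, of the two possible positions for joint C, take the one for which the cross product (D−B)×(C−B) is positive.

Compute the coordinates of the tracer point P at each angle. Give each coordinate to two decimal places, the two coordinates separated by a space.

A=(0,0), D=(10.00,0)
θ=140°: B = A + 3.00·(cos140°, sin140°) = (-2.2981, 1.9284)
θ=140°: |BD| = 12.4484
θ=140°: circle(B,5.00) ∩ circle(D,9.00): a=3.9749, h=3.0332
θ=140°:   candidates: C₊=(2.0987,4.3092) cross=37.758; C₋=(1.1589,-1.6839) cross=-37.758
θ=140°:   branch + wants cross > 0 → take C=(2.0987,4.3092) (cross=37.758)
θ=140°: ex = (C−B)/|BC| = (0.8794,0.4762); ey = (-0.4762,0.8794)
θ=140°: P = B + 0.92·ex + 2.05·ey = (-2.4652,4.1691)
θ=166°: B = A + 3.00·(cos166°, sin166°) = (-2.9109, 0.7258)
θ=166°: |BD| = 12.9313
θ=166°: circle(B,5.00) ∩ circle(D,9.00): a=4.3003, h=2.5509
θ=166°:   candidates: C₊=(1.5258,3.0313) cross=32.986; C₋=(1.2395,-2.0625) cross=-32.986
θ=166°:   branch + wants cross > 0 → take C=(1.5258,3.0313) (cross=32.986)
θ=166°: ex = (C−B)/|BC| = (0.8873,0.4611); ey = (-0.4611,0.8873)
θ=166°: P = B + 0.92·ex + 2.05·ey = (-3.0398,2.9690)
θ=182°: B = A + 3.00·(cos182°, sin182°) = (-2.9982, -0.1047)
θ=182°: |BD| = 12.9986
θ=182°: circle(B,5.00) ∩ circle(D,9.00): a=4.3452, h=2.4737
θ=182°:   candidates: C₊=(1.3270,2.4039) cross=32.154; C₋=(1.3668,-2.5433) cross=-32.154
θ=182°:   branch + wants cross > 0 → take C=(1.3270,2.4039) (cross=32.154)
θ=182°: ex = (C−B)/|BC| = (0.8650,0.5017); ey = (-0.5017,0.8650)
θ=182°: P = B + 0.92·ex + 2.05·ey = (-3.2309,2.1302)
θ=269°: B = A + 3.00·(cos269°, sin269°) = (-0.0524, -2.9995)
θ=269°: |BD| = 10.4903
θ=269°: circle(B,5.00) ∩ circle(D,9.00): a=2.5760, h=4.2853
θ=269°:   candidates: C₊=(1.1908,1.8434) cross=44.954; C₋=(3.6415,-6.3694) cross=-44.954
θ=269°:   branch + wants cross > 0 → take C=(1.1908,1.8434) (cross=44.954)
θ=269°: ex = (C−B)/|BC| = (0.2486,0.9686); ey = (-0.9686,0.2486)
θ=269°: P = B + 0.92·ex + 2.05·ey = (-1.8092,-1.5987)

θ=140°: -2.47 4.17
θ=166°: -3.04 2.97
θ=182°: -3.23 2.13
θ=269°: -1.81 -1.60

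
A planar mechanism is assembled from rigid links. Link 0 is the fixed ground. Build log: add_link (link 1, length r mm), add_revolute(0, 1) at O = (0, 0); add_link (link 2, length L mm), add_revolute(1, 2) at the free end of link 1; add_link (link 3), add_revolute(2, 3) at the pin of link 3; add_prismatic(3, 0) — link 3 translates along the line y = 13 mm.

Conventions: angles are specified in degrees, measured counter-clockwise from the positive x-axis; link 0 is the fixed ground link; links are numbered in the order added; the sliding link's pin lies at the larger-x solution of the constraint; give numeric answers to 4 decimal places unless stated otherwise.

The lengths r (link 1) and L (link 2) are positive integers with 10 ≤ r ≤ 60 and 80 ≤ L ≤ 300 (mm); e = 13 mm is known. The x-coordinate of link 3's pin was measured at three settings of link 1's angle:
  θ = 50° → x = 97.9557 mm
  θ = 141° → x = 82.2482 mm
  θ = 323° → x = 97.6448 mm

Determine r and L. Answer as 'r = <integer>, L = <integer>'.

constraint per measurement: (x − r cos θ)² + (r sin θ − e)² = L²
subtracting the θ₁ and θ₂ equations cancels the r² and L² terms:
r = (x₁² − x₂²) / (2[(x₁cos θ₁ + e sin θ₁) − (x₂cos θ₂ + e sin θ₂)]) = 11.0000 → r = 11
L² = (x₁ − r cos θ₁)² + (r sin θ₁ − e)² = 8281.0068 → L = 91.0000 → L = 91
check at θ₃=323°: x = 97.6448 (printed 97.6448) ✓

r = 11, L = 91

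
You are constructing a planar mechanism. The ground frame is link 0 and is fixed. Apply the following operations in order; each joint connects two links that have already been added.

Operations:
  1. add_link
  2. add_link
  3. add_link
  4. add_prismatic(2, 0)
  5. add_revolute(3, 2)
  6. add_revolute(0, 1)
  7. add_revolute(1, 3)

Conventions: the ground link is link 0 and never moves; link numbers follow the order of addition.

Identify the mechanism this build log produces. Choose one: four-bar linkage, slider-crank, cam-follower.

links: 4 (incl. ground); joints: 3 revolute, 1 prismatic, 0 higher (cam) pair, forming one closed loop
4 links, 3 revolutes + 1 prismatic in one loop → slider-crank

slider-crank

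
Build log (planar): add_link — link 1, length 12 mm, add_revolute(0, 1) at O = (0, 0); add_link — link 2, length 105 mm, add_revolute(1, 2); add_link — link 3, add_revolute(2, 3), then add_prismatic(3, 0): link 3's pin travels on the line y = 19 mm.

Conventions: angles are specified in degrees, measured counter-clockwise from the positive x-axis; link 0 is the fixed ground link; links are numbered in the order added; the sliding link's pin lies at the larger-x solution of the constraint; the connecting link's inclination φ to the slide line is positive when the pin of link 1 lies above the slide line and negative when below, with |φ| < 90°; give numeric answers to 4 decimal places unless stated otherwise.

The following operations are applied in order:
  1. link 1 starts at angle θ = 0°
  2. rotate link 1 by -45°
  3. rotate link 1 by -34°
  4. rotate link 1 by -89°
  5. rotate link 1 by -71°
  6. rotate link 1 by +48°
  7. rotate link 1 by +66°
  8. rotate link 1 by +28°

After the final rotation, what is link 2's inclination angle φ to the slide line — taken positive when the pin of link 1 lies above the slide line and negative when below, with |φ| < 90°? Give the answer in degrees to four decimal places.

geometry: r = 12 mm, L = 105 mm, e = 19 mm; θ starts at 0°
rotate link 1 by -45°: θ ← 0° -45° = -45°
rotate link 1 by -34°: θ ← -45° -34° = -79°
rotate link 1 by -89°: θ ← -79° -89° = -168°
rotate link 1 by -71°: θ ← -168° -71° = -239°
rotate link 1 by +48°: θ ← -239° +48° = -191°
rotate link 1 by +66°: θ ← -191° +66° = -125°
rotate link 1 by +28°: θ ← -125° +28° = -97°
h = r sin θ − e = -11.910554 − 19 = -30.910554
sin φ = h / L = -30.910554 / 105 = -0.29438623
φ = arcsin(-0.29438623) = -17.120737°

-17.1207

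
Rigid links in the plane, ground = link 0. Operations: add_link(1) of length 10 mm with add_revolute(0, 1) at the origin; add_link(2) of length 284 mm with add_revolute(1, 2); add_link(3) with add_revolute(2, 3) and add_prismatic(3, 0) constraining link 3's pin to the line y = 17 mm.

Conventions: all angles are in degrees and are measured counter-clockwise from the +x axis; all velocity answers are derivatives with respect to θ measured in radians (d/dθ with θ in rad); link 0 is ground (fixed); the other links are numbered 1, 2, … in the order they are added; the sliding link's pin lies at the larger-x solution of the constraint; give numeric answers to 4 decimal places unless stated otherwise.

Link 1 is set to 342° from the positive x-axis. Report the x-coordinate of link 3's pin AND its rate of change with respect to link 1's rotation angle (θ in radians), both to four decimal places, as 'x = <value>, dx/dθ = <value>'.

geometry: r = 10 mm, L = 284 mm, e = 17 mm
crank pin P = (r cos θ, r sin θ) = (9.510565, -3.090170)
h = r sin θ − e = -3.090170 − 17 = -20.090170
x = r cos θ + √(L² − h²) = 9.510565 + 283.288519 = 292.799084
dx/dθ = −r sin θ − h·r cos θ/√(L² − h²) (θ in radians; h = -20.090170) = 3.764637

x = 292.7991, dx/dθ = 3.7646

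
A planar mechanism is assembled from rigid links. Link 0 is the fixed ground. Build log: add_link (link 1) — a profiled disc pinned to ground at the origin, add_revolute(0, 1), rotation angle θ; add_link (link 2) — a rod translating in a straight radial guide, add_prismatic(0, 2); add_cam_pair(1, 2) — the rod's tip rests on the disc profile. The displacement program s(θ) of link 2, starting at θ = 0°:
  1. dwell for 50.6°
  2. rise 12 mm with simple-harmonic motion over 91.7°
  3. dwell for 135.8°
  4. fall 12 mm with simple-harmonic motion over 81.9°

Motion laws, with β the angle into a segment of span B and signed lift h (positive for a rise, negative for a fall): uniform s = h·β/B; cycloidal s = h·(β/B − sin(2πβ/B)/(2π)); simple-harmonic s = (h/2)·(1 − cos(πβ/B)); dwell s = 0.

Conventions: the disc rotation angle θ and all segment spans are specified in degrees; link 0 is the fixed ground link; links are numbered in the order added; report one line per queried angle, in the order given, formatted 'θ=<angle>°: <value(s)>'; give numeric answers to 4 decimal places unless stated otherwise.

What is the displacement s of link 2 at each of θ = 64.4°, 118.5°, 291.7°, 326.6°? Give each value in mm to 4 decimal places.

seg 1 [0°–50.6°] dwell: s stays 0.0000
seg 2 [50.6°–142.3°] simple-harmonic, h=12: θ=64.4° here. β=13.8, B=91.7. 12/2·(1 − cos(π·0.1505)) = 0.6582 → s = 0.6582
seg 2 [50.6°–142.3°] simple-harmonic, h=12: θ=118.5° here. β=67.9, B=91.7. 12/2·(1 − cos(π·0.7405)) = 10.1136 → s = 10.1136
seg 2 [50.6°–142.3°] simple-harmonic, h=12: full span → s += 12 → s = 12.0000
seg 3 [142.3°–278.1°] dwell: s stays 12.0000
seg 4 [278.1°–360°] simple-harmonic, h=-12: θ=291.7° here. β=13.6, B=81.9. -12/2·(1 − cos(π·0.1661)) = -0.7981 → s = 11.2019
seg 4 [278.1°–360°] simple-harmonic, h=-12: θ=326.6° here. β=48.5, B=81.9. -12/2·(1 − cos(π·0.5922)) = -7.7135 → s = 4.2865

θ=64.4°: 0.6582
θ=118.5°: 10.1136
θ=291.7°: 11.2019
θ=326.6°: 4.2865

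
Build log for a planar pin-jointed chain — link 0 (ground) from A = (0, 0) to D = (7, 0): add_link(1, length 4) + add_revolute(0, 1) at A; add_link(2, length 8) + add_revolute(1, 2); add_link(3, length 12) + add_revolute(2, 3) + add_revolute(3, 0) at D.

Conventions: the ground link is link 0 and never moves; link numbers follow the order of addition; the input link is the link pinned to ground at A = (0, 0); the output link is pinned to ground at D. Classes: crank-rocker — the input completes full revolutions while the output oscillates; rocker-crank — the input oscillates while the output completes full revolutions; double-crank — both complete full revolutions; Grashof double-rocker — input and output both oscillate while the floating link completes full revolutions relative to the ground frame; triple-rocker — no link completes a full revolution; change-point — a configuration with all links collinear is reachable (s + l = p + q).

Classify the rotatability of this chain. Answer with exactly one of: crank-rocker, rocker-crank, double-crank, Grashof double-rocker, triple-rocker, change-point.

lengths: ground=7, input=4, coupler=8, output=12
sorted: s=4 (shortest), l=12 (longest), p+q=15
s + l = 16 vs p + q = 15
s + l > p + q → non-Grashof → no link fully rotates → triple-rocker

triple-rocker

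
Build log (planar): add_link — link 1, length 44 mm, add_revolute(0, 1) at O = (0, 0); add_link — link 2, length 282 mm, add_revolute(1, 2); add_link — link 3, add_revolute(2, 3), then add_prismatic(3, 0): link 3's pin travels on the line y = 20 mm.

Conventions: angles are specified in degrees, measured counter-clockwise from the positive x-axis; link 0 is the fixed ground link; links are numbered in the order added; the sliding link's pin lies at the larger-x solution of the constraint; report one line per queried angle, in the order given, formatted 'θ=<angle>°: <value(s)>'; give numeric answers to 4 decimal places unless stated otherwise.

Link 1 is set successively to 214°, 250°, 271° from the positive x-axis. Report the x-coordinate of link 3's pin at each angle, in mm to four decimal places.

geometry: r = 44 mm, L = 282 mm, e = 20 mm
θ=214°: crank pin P = (r cos θ, r sin θ) = (-36.477653, -24.604488)
θ=214°: h = r sin θ − e = -24.604488 − 20 = -44.604488
θ=214°: x = r cos θ + √(L² − h²) = -36.477653 + 278.450067 = 241.972414
θ=250°: crank pin P = (r cos θ, r sin θ) = (-15.048886, -41.346475)
θ=250°: h = r sin θ − e = -41.346475 − 20 = -61.346475
θ=250°: x = r cos θ + √(L² − h²) = -15.048886 + 275.246453 = 260.197567
θ=271°: crank pin P = (r cos θ, r sin θ) = (0.767906, -43.993299)
θ=271°: h = r sin θ − e = -43.993299 − 20 = -63.993299
θ=271°: x = r cos θ + √(L² − h²) = 0.767906 + 274.643146 = 275.411052

θ=214°: 241.9724
θ=250°: 260.1976
θ=271°: 275.4111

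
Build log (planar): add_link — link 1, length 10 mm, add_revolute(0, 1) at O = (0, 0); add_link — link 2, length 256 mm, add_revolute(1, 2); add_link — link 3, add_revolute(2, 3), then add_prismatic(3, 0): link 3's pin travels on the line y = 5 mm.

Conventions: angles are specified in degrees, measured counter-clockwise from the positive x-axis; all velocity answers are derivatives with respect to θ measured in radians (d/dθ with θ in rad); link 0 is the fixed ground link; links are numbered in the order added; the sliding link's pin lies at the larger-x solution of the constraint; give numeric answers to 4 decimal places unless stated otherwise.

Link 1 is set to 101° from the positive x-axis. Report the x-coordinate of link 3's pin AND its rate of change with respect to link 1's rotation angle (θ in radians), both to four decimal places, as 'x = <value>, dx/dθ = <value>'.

geometry: r = 10 mm, L = 256 mm, e = 5 mm
crank pin P = (r cos θ, r sin θ) = (-1.908090, 9.816272)
h = r sin θ − e = 9.816272 − 5 = 4.816272
x = r cos θ + √(L² − h²) = -1.908090 + 255.954690 = 254.046600
dx/dθ = −r sin θ − h·r cos θ/√(L² − h²) (θ in radians; h = 4.816272) = -9.780368

x = 254.0466, dx/dθ = -9.7804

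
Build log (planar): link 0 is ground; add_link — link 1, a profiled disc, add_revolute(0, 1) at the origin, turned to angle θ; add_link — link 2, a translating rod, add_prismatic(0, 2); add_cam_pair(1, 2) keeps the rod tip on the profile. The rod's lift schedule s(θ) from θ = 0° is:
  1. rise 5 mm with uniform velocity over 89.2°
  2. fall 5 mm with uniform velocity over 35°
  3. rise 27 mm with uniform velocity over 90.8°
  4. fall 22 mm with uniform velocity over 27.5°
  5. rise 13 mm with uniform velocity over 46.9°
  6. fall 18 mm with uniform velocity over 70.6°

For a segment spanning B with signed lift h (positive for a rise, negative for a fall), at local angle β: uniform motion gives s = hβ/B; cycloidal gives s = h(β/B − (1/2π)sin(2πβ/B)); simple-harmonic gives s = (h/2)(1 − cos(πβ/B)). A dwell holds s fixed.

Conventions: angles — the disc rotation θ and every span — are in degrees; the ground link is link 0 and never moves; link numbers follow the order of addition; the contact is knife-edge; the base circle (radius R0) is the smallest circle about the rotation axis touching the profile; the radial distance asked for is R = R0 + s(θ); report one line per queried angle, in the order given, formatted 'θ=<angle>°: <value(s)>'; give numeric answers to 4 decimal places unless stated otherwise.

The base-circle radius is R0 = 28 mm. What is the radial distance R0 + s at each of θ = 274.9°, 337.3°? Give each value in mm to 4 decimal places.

seg 1 [0°–89.2°] uniform, h=5: full span → s += 5 → s = 5.0000
seg 2 [89.2°–124.2°] uniform, h=-5: full span → s += -5 → s = 0.0000
seg 3 [124.2°–215°] uniform, h=27: full span → s += 27 → s = 27.0000
seg 4 [215°–242.5°] uniform, h=-22: full span → s += -22 → s = 5.0000
seg 5 [242.5°–289.4°] uniform, h=13: θ=274.9° here. β=32.4, B=46.9. 13·32.4/46.9 = 8.9808 → s = 13.9808
seg 5 [242.5°–289.4°] uniform, h=13: full span → s += 13 → s = 18.0000
seg 6 [289.4°–360°] uniform, h=-18: θ=337.3° here. β=47.9, B=70.6. -18·47.9/70.6 = -12.2125 → s = 5.7875
θ=274.9°: R = R0 + s = 28 + 13.9808 = 41.9808
θ=337.3°: R = R0 + s = 28 + 5.7875 = 33.7875

θ=274.9°: 41.9808
θ=337.3°: 33.7875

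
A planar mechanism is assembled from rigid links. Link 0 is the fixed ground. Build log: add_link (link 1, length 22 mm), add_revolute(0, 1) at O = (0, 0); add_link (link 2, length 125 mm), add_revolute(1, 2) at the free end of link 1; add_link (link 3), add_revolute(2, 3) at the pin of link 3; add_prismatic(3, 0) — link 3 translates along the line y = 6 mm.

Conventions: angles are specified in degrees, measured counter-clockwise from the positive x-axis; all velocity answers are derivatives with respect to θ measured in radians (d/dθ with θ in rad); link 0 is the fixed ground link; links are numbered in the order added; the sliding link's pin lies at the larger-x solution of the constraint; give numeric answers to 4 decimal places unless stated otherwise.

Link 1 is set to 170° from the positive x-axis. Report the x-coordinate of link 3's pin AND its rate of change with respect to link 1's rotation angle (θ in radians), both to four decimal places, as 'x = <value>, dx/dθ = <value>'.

geometry: r = 22 mm, L = 125 mm, e = 6 mm
crank pin P = (r cos θ, r sin θ) = (-21.665771, 3.820260)
h = r sin θ − e = 3.820260 − 6 = -2.179740
x = r cos θ + √(L² − h²) = -21.665771 + 124.980993 = 103.315223
dx/dθ = −r sin θ − h·r cos θ/√(L² − h²) (θ in radians; h = -2.179740) = -4.198123

x = 103.3152, dx/dθ = -4.1981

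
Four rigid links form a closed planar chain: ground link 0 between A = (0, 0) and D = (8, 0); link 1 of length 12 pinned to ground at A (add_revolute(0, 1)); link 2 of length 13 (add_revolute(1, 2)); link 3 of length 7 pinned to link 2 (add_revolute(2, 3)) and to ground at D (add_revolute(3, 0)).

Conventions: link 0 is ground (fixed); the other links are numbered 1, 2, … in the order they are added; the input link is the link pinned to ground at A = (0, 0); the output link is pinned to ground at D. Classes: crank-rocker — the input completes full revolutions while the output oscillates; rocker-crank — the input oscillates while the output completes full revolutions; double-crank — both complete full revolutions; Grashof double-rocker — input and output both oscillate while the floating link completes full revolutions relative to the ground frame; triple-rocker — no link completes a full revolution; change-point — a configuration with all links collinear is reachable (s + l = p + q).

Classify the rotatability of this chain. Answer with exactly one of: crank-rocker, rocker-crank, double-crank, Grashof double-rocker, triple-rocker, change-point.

lengths: ground=8, input=12, coupler=13, output=7
sorted: s=7 (shortest), l=13 (longest), p+q=20
s + l = 20 vs p + q = 20
s + l = p + q → change-point (collinear configuration reachable)

change-point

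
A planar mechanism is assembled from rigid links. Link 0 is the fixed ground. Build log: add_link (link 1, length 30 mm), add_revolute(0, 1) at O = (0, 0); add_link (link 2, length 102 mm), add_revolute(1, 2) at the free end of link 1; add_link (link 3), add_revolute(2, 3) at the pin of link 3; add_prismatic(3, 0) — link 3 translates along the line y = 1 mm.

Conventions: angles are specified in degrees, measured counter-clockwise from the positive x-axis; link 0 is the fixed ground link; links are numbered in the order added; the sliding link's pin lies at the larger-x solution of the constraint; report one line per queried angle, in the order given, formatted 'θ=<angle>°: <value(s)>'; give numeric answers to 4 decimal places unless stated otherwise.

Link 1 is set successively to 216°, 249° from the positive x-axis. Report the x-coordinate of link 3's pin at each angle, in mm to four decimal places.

geometry: r = 30 mm, L = 102 mm, e = 1 mm
θ=216°: crank pin P = (r cos θ, r sin θ) = (-24.270510, -17.633558)
θ=216°: h = r sin θ − e = -17.633558 − 1 = -18.633558
θ=216°: x = r cos θ + √(L² − h²) = -24.270510 + 100.283551 = 76.013041
θ=249°: crank pin P = (r cos θ, r sin θ) = (-10.751038, -28.007413)
θ=249°: h = r sin θ − e = -28.007413 − 1 = -29.007413
θ=249°: x = r cos θ + √(L² − h²) = -10.751038 + 97.788394 = 87.037356

θ=216°: 76.0130
θ=249°: 87.0374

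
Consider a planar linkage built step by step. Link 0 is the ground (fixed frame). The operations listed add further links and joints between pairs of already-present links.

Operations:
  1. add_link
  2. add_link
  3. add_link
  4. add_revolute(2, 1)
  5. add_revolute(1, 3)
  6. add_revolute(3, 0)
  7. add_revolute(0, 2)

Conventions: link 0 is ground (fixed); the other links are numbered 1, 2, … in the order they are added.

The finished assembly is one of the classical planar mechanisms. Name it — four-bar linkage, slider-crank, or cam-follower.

links: 4 (incl. ground); joints: 4 revolute, 0 prismatic, 0 higher (cam) pair, forming one closed loop
4 links in a single 4R loop → four-bar linkage

four-bar linkage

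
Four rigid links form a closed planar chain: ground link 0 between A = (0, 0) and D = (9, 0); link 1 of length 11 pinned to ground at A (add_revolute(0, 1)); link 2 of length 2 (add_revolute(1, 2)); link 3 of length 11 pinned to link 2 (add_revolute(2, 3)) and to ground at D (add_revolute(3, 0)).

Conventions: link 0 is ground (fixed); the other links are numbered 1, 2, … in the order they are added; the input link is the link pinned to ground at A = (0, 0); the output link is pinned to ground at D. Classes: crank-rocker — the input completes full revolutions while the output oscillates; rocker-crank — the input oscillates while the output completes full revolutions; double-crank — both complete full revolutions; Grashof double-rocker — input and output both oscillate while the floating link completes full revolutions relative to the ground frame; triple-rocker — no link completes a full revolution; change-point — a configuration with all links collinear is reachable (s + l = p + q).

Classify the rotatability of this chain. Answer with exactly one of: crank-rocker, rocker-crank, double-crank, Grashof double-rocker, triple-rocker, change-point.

lengths: ground=9, input=11, coupler=2, output=11
sorted: s=2 (shortest), l=11 (longest), p+q=20
s + l = 13 vs p + q = 20
s + l < p + q (Grashof) with shortest = coupler link → Grashof double-rocker

Grashof double-rocker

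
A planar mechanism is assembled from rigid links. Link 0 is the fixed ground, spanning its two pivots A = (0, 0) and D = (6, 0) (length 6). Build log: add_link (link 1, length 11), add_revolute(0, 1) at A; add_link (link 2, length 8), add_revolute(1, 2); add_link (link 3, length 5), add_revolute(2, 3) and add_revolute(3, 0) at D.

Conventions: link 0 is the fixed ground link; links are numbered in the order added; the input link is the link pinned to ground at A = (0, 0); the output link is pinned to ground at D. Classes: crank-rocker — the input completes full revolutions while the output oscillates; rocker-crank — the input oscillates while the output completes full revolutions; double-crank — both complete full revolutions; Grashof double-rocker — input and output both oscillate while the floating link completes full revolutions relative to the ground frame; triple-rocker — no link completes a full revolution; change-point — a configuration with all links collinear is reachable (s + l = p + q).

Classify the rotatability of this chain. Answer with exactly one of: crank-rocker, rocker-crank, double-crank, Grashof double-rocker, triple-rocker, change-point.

lengths: ground=6, input=11, coupler=8, output=5
sorted: s=5 (shortest), l=11 (longest), p+q=14
s + l = 16 vs p + q = 14
s + l > p + q → non-Grashof → no link fully rotates → triple-rocker

triple-rocker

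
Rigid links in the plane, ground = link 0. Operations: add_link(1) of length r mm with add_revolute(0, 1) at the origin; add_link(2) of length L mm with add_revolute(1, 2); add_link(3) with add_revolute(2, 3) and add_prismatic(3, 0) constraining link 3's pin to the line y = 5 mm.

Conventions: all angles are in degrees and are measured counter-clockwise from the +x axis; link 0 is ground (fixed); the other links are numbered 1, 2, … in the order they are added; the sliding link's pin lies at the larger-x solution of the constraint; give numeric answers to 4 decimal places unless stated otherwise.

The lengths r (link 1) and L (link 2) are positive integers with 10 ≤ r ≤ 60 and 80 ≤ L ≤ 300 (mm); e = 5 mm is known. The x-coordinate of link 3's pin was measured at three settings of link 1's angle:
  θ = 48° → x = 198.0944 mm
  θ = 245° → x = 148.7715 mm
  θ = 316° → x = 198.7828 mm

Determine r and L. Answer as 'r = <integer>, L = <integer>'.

constraint per measurement: (x − r cos θ)² + (r sin θ − e)² = L²
subtracting the θ₁ and θ₂ equations cancels the r² and L² terms:
r = (x₁² − x₂²) / (2[(x₁cos θ₁ + e sin θ₁) − (x₂cos θ₂ + e sin θ₂)]) = 42.0000 → r = 42
L² = (x₁ − r cos θ₁)² + (r sin θ₁ − e)² = 29583.9843 → L = 172.0000 → L = 172
check at θ₃=316°: x = 198.7828 (printed 198.7828) ✓

r = 42, L = 172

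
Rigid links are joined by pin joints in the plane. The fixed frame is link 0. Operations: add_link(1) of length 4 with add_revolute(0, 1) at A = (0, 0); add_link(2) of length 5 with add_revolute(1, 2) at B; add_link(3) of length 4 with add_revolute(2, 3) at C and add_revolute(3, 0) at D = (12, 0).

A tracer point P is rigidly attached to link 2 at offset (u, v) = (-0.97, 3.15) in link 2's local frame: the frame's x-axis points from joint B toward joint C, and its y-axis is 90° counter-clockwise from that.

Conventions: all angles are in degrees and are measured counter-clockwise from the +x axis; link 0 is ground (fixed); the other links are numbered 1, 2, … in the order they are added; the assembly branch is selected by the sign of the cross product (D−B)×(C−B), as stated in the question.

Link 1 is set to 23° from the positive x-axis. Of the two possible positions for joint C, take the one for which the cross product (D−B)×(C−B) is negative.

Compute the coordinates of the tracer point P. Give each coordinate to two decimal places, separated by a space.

A=(0,0), D=(12.00,0)
B = A + 4.00·(cos23°, sin23°) = (3.6820, 1.5629)
|BD| = 8.4635
circle(B,5.00) ∩ circle(D,4.00): a=4.7635, h=1.5197
  candidates: C₊=(8.6442,2.1768) cross=12.862; C₋=(8.0829,-0.8103) cross=-12.862
  branch - wants cross < 0 → take C=(8.0829,-0.8103) (cross=-12.862)
ex = (C−B)/|BC| = (0.8802,-0.4746); ey = (0.4746,0.8802)
P = B + -0.97·ex + 3.15·ey = (4.3234,4.7959)

4.32 4.80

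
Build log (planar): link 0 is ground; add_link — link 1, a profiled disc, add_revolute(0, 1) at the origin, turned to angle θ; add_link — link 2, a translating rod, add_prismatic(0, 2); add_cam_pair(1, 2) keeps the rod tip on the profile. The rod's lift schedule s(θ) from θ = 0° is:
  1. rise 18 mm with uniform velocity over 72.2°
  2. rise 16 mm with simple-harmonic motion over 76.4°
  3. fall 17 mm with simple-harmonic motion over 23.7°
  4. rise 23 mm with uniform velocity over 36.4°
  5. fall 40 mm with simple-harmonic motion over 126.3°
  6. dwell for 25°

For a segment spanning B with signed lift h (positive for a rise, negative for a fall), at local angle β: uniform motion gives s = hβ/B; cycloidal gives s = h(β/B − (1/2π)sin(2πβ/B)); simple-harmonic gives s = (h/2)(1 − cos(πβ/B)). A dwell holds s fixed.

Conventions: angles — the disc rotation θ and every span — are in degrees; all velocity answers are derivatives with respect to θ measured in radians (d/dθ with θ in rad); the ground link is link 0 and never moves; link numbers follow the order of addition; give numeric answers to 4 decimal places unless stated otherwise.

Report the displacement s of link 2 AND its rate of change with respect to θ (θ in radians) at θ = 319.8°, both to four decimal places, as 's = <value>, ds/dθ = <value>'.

seg 1 [0°–72.2°] uniform, h=18: full span → s += 18 → s = 18.0000
seg 2 [72.2°–148.6°] simple-harmonic, h=16: full span → s += 16 → s = 34.0000
seg 3 [148.6°–172.3°] simple-harmonic, h=-17: full span → s += -17 → s = 17.0000
seg 4 [172.3°–208.7°] uniform, h=23: full span → s += 23 → s = 40.0000
seg 5 [208.7°–335°] simple-harmonic, h=-40: θ=319.8° here. β=111.1, B=126.3. -40/2·(1 − cos(π·0.8797)) = -38.5875 → s = 1.4125
velocity in seg [208.7°–335°] (simple-harmonic), θ in radians: β = 111.1° = 1.9391 rad, B = 126.3° = 2.2044 rad; ds/dθ = (πh/(2B)) sin(πβ/B) = (π·(-40)/(2·2.2044)) sin(π·0.8797) = -10.521860 mm/rad

s = 1.4125, ds/dθ = -10.5219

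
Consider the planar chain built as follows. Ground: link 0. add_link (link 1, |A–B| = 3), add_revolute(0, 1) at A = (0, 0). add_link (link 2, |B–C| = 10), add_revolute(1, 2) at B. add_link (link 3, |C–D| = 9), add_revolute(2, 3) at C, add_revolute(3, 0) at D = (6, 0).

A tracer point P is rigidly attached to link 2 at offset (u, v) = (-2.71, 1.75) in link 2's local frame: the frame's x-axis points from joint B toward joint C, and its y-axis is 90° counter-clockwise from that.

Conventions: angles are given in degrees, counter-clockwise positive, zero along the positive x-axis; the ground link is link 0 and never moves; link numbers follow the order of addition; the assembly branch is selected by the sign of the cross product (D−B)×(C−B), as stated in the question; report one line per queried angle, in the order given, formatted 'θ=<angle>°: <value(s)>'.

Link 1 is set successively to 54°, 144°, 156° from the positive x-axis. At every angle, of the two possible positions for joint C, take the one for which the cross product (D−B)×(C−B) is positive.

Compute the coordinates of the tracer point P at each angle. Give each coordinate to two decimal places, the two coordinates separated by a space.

A=(0,0), D=(6.00,0)
θ=54°: B = A + 3.00·(cos54°, sin54°) = (1.7634, 2.4271)
θ=54°: |BD| = 4.8826
θ=54°: circle(B,10.00) ∩ circle(D,9.00): a=4.3870, h=8.9863
θ=54°:   candidates: C₊=(10.0369,8.0438) cross=43.877; C₋=(1.1030,-7.5511) cross=-43.877
θ=54°:   branch + wants cross > 0 → take C=(10.0369,8.0438) (cross=43.877)
θ=54°: ex = (C−B)/|BC| = (0.8274,0.5617); ey = (-0.5617,0.8274)
θ=54°: P = B + -2.71·ex + 1.75·ey = (-1.4617,2.3528)
θ=144°: B = A + 3.00·(cos144°, sin144°) = (-2.4271, 1.7634)
θ=144°: |BD| = 8.6096
θ=144°: circle(B,10.00) ∩ circle(D,9.00): a=5.4082, h=8.4114
θ=144°:   candidates: C₊=(4.5893,8.8887) cross=72.418; C₋=(1.1437,-7.5774) cross=-72.418
θ=144°:   branch + wants cross > 0 → take C=(4.5893,8.8887) (cross=72.418)
θ=144°: ex = (C−B)/|BC| = (0.7016,0.7125); ey = (-0.7125,0.7016)
θ=144°: P = B + -2.71·ex + 1.75·ey = (-5.5754,1.0602)
θ=156°: B = A + 3.00·(cos156°, sin156°) = (-2.7406, 1.2202)
θ=156°: |BD| = 8.8254
θ=156°: circle(B,10.00) ∩ circle(D,9.00): a=5.4891, h=8.3588
θ=156°:   candidates: C₊=(3.8515,8.7398) cross=73.770; C₋=(1.5401,-7.8172) cross=-73.770
θ=156°:   branch + wants cross > 0 → take C=(3.8515,8.7398) (cross=73.770)
θ=156°: ex = (C−B)/|BC| = (0.6592,0.7520); ey = (-0.7520,0.6592)
θ=156°: P = B + -2.71·ex + 1.75·ey = (-5.8430,0.3360)

θ=54°: -1.46 2.35
θ=144°: -5.58 1.06
θ=156°: -5.84 0.34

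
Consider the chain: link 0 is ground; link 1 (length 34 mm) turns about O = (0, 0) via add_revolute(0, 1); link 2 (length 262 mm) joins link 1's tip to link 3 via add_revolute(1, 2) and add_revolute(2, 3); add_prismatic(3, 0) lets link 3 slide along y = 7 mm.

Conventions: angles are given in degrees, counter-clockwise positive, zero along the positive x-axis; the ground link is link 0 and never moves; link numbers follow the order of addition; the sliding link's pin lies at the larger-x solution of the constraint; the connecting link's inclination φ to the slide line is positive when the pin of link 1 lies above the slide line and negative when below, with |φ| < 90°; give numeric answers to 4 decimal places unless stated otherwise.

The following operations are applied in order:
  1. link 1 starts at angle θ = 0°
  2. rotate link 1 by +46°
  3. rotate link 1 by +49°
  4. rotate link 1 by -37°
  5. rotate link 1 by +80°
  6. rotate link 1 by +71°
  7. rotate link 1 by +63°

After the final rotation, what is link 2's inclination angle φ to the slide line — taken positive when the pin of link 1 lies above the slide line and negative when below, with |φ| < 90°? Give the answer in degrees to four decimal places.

geometry: r = 34 mm, L = 262 mm, e = 7 mm; θ starts at 0°
rotate link 1 by +46°: θ ← 0° +46° = 46°
rotate link 1 by +49°: θ ← 46° +49° = 95°
rotate link 1 by -37°: θ ← 95° -37° = 58°
rotate link 1 by +80°: θ ← 58° +80° = 138°
rotate link 1 by +71°: θ ← 138° +71° = 209°
rotate link 1 by +63°: θ ← 209° +63° = 272°
h = r sin θ − e = -33.979288 − 7 = -40.979288
sin φ = h / L = -40.979288 / 262 = -0.15640950
φ = arcsin(-0.15640950) = -8.998552°

-8.9986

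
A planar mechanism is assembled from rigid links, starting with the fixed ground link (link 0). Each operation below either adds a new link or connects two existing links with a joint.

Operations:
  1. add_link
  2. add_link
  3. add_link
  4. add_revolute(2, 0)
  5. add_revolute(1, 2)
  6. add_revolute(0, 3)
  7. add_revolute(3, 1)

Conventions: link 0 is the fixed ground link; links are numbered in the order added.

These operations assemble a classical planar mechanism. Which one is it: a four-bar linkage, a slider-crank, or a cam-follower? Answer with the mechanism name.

links: 4 (incl. ground); joints: 4 revolute, 0 prismatic, 0 higher (cam) pair, forming one closed loop
4 links in a single 4R loop → four-bar linkage

four-bar linkage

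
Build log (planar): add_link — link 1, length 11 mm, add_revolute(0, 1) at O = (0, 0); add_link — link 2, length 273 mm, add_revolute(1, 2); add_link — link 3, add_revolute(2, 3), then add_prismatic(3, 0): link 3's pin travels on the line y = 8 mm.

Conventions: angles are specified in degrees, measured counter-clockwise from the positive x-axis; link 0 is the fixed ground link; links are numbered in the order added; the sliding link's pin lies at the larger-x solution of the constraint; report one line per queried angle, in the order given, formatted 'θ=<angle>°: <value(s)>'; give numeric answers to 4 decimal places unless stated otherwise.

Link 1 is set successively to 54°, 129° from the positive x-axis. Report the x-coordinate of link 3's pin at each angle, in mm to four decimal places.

geometry: r = 11 mm, L = 273 mm, e = 8 mm
θ=54°: crank pin P = (r cos θ, r sin θ) = (6.465638, 8.899187)
θ=54°: h = r sin θ − e = 8.899187 − 8 = 0.899187
θ=54°: x = r cos θ + √(L² − h²) = 6.465638 + 272.998519 = 279.464157
θ=129°: crank pin P = (r cos θ, r sin θ) = (-6.922524, 8.548606)
θ=129°: h = r sin θ − e = 8.548606 − 8 = 0.548606
θ=129°: x = r cos θ + √(L² − h²) = -6.922524 + 272.999449 = 266.076924

θ=54°: 279.4642
θ=129°: 266.0769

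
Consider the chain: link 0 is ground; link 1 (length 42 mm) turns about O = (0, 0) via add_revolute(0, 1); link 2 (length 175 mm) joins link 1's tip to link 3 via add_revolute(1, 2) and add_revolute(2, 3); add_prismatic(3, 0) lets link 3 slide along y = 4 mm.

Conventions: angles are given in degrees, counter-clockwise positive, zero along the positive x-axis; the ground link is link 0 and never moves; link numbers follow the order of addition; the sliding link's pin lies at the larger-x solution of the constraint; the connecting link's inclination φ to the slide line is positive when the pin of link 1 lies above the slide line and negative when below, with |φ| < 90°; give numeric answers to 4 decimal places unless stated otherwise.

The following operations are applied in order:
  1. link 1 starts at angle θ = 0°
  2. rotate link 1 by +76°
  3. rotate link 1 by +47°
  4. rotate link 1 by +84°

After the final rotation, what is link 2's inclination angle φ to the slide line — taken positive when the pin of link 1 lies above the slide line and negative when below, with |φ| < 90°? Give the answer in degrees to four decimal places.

geometry: r = 42 mm, L = 175 mm, e = 4 mm; θ starts at 0°
rotate link 1 by +76°: θ ← 0° +76° = 76°
rotate link 1 by +47°: θ ← 76° +47° = 123°
rotate link 1 by +84°: θ ← 123° +84° = 207°
h = r sin θ − e = -19.067601 − 4 = -23.067601
sin φ = h / L = -23.067601 / 175 = -0.13181486
φ = arcsin(-0.13181486) = -7.574479°

-7.5745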